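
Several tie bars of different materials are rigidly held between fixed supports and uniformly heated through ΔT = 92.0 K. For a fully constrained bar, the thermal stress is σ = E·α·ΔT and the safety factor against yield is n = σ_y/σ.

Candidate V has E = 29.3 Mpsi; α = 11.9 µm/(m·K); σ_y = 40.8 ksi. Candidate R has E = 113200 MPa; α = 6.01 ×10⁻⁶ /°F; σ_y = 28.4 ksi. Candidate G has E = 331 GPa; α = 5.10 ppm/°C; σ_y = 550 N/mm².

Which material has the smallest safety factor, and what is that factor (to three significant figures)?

In consistent units (E in GPa, α in ×10⁻⁶/K, σ_y in MPa):
  candidate V: E = 202.0, α = 11.9, σ_y = 281.3 → σ = 221 MPa, n = 1.27
  candidate R: E = 113.2, α = 10.8, σ_y = 195.8 → σ = 113 MPa, n = 1.74
  candidate G: E = 331.0, α = 5.10, σ_y = 550.0 → σ = 155 MPa, n = 3.54
The minimum is candidate V at n = 1.27.

candidate V, n = 1.27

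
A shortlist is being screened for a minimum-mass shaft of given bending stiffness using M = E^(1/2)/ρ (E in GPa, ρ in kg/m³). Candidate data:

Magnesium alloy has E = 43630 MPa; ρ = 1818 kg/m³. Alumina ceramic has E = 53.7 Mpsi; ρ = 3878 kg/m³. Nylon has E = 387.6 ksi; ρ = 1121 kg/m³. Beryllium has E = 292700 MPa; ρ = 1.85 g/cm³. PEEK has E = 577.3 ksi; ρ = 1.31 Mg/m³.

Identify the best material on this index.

In SI units:
  magnesium alloy: E = 43.63 GPa, ρ = 1818 kg/m³
  alumina ceramic: E = 370.2 GPa, ρ = 3878 kg/m³
  nylon: E = 2.672 GPa, ρ = 1121 kg/m³
  beryllium: E = 292.7 GPa, ρ = 1850 kg/m³
  PEEK: E = 3.980 GPa, ρ = 1310 kg/m³
  beryllium: M = 9.25×10⁻³
  alumina ceramic: M = 4.96×10⁻³
  magnesium alloy: M = 3.63×10⁻³
  PEEK: M = 1.52×10⁻³
  nylon: M = 1.46×10⁻³
Highest index: beryllium.

beryllium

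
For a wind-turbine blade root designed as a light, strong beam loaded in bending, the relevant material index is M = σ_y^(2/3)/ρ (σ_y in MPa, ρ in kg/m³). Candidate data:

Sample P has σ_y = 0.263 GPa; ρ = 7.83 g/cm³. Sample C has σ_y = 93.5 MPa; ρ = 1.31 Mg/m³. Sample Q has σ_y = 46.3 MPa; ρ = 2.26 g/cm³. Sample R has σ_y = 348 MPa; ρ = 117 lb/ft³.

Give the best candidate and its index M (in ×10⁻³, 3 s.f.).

sample R, M = 26.4×10⁻³

In SI units:
  sample P: σ_y = 263.0 MPa, ρ = 7830 kg/m³
  sample C: σ_y = 93.50 MPa, ρ = 1310 kg/m³
  sample Q: σ_y = 46.30 MPa, ρ = 2260 kg/m³
  sample R: σ_y = 348.0 MPa, ρ = 1874 kg/m³
  sample R: M = 26.4×10⁻³
  sample C: M = 15.7×10⁻³
  sample Q: M = 5.71×10⁻³
  sample P: M = 5.24×10⁻³
Sample R has the largest M.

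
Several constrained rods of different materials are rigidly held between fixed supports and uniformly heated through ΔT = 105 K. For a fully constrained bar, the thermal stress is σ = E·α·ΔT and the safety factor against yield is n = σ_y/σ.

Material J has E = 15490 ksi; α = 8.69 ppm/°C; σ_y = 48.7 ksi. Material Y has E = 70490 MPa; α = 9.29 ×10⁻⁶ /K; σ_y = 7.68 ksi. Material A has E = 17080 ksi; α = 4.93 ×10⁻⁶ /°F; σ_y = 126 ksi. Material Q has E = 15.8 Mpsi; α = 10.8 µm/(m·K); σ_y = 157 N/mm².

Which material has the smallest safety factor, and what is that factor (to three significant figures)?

material Y, n = 0.770

Per material, after unit conversion:
  material J: E = 106.8, α = 8.69, σ_y = 335.8 → σ = 97.4 MPa, n = 3.45
  material Y: E = 70.49, α = 9.29, σ_y = 52.95 → σ = 68.8 MPa, n = 0.770
  material A: E = 117.8, α = 8.87, σ_y = 868.7 → σ = 110 MPa, n = 7.92
  material Q: E = 108.9, α = 10.8, σ_y = 157.0 → σ = 124 MPa, n = 1.27
Material Y has the lowest safety factor, n = 0.770.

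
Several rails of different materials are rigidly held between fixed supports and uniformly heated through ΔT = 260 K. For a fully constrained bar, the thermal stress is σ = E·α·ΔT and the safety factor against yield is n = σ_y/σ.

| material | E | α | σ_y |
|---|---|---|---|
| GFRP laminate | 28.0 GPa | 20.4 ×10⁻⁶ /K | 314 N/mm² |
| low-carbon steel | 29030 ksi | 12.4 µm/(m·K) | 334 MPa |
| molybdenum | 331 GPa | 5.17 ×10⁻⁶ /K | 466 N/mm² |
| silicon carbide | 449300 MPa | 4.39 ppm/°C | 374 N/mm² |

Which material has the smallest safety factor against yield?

Per material, after unit conversion:
  GFRP laminate: E = 28.00, α = 20.4, σ_y = 314.0 → σ = 149 MPa, n = 2.11
  low-carbon steel: E = 200.2, α = 12.4, σ_y = 334.0 → σ = 645 MPa, n = 0.518
  molybdenum: E = 331.0, α = 5.17, σ_y = 466.0 → σ = 445 MPa, n = 1.05
  silicon carbide: E = 449.3, α = 4.39, σ_y = 374.0 → σ = 513 MPa, n = 0.729
The minimum is low-carbon steel at n = 0.518.

low-carbon steel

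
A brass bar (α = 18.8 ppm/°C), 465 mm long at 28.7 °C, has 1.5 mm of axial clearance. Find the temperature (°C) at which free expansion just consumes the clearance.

α·L₀·ΔT = 1.5 mm ⇒ ΔT = 1.5 / (18.8×10⁻⁶ × 465.0) = 171.6 K.
T = 28.7 + 171.6 = 200.3 °C.

200 °C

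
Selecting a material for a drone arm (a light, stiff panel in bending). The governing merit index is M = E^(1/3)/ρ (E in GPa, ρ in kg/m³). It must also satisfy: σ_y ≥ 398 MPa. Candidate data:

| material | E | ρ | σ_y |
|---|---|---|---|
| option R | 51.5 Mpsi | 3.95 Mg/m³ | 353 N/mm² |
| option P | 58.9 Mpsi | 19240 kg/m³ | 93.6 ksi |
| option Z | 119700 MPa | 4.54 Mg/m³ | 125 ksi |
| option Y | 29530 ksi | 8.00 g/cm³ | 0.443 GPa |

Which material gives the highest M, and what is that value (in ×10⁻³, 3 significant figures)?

Screen on constraints: σ_y ≥ 398 MPa. Survivors: option P, option Z, option Y.
After converting to SI:
  option P: E = 406.1 GPa, ρ = 19240 kg/m³
  option Z: E = 119.7 GPa, ρ = 4540 kg/m³
  option Y: E = 203.6 GPa, ρ = 8000 kg/m³
  option Z: M = 1.09×10⁻³
  option Y: M = 0.735×10⁻³
  option P: M = 0.385×10⁻³
The maximum is for option Z.

option Z, M = 1.09×10⁻³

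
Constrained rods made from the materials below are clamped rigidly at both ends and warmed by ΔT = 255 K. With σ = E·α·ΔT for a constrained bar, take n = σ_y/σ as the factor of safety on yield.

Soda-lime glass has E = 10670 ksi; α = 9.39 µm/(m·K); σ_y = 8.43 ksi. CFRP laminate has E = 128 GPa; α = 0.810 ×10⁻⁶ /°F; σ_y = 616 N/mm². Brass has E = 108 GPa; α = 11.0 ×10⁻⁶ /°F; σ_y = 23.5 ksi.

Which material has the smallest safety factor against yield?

Converting E to GPa, α to ×10⁻⁶/K, σ_y to MPa, then σ and n for each:
  soda-lime glass: E = 73.57, α = 9.39, σ_y = 58.12 → σ = 176 MPa, n = 0.330
  CFRP laminate: E = 128.0, α = 1.46, σ_y = 616.0 → σ = 47.6 MPa, n = 12.9
  brass: E = 108.0, α = 19.8, σ_y = 162.0 → σ = 545 MPa, n = 0.297
Brass has the lowest safety factor, n = 0.297.

brass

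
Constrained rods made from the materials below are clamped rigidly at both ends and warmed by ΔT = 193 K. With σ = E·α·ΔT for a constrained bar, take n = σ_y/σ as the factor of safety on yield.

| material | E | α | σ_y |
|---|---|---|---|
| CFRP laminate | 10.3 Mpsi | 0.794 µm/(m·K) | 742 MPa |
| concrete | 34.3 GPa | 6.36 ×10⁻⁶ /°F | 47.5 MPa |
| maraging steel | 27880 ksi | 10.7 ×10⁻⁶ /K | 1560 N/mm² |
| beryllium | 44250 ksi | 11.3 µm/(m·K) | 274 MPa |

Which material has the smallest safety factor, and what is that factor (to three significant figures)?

With everything in SI (GPa, ×10⁻⁶/K, MPa):
  CFRP laminate: E = 71.02, α = 0.794, σ_y = 742.0 → σ = 10.9 MPa, n = 68.2
  concrete: E = 34.30, α = 11.4, σ_y = 47.50 → σ = 75.8 MPa, n = 0.627
  maraging steel: E = 192.2, α = 10.7, σ_y = 1560 → σ = 397 MPa, n = 3.93
  beryllium: E = 305.1, α = 11.3, σ_y = 274.0 → σ = 665 MPa, n = 0.412
Smallest n: beryllium with n = 0.412.

beryllium, n = 0.412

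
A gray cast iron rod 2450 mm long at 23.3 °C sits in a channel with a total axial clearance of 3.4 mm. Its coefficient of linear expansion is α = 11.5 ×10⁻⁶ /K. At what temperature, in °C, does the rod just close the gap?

α·L₀·ΔT = 3.4 mm ⇒ ΔT = 3.4 / (11.5×10⁻⁶ × 2450.0) = 120.7 K.
T = 23.3 + 120.7 = 144.0 °C.

144 °C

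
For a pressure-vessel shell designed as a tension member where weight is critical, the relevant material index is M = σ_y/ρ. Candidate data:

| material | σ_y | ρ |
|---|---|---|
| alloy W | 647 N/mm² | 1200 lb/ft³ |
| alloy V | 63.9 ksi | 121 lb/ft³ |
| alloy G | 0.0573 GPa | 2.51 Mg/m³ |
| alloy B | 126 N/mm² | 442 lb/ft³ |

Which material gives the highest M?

alloy V

Putting every candidate on a common basis:
  alloy W: σ_y = 647.0 MPa, ρ = 19220 kg/m³
  alloy V: σ_y = 440.6 MPa, ρ = 1938 kg/m³
  alloy G: σ_y = 57.30 MPa, ρ = 2510 kg/m³
  alloy B: σ_y = 126.0 MPa, ρ = 7080 kg/m³
  alloy V: M = 227 kN·m/kg
  alloy W: M = 33.7 kN·m/kg
  alloy G: M = 22.8 kN·m/kg
  alloy B: M = 17.8 kN·m/kg
Alloy V ranks first.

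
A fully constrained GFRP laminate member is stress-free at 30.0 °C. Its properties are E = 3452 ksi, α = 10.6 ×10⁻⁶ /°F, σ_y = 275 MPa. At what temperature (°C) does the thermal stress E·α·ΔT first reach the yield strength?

636 °C

E = 3452 ksi = 23.80 GPa.
α = 10.6×10⁻⁶/°F × 9/5 = 19.1×10⁻⁶/K.
E·α·ΔT = 275.0 MPa ⇒ ΔT = 275.0 / (23.80×10³ × 19.1×10⁻⁶) = 605.6 K.
T = 30.0 + 605.6 = 635.6 °C.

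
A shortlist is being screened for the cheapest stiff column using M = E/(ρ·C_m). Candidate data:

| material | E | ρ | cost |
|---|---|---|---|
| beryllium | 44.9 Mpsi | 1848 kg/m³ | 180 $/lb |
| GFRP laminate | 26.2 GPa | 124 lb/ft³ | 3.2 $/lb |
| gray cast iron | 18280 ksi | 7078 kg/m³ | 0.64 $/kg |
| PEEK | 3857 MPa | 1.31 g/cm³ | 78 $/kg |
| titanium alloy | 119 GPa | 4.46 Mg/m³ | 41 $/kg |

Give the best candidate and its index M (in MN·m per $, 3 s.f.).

gray cast iron, M = 27.8 MN·m per $

Convert each candidate to consistent units, then evaluate M:
  beryllium: E = 309.6 GPa, ρ = 1848 kg/m³, cost = 396.8 $/kg
  GFRP laminate: E = 26.20 GPa, ρ = 1986 kg/m³, cost = 7.055 $/kg
  gray cast iron: E = 126.0 GPa, ρ = 7078 kg/m³, cost = 0.6400 $/kg
  PEEK: E = 3.857 GPa, ρ = 1310 kg/m³, cost = 78.00 $/kg
  titanium alloy: E = 119.0 GPa, ρ = 4460 kg/m³, cost = 41.00 $/kg
  gray cast iron: M = 27.8 MN·m per $
  GFRP laminate: M = 1.87 MN·m per $
  titanium alloy: M = 0.651 MN·m per $
  beryllium: M = 0.422 MN·m per $
  PEEK: M = 0.0377 MN·m per $
The maximum is for gray cast iron.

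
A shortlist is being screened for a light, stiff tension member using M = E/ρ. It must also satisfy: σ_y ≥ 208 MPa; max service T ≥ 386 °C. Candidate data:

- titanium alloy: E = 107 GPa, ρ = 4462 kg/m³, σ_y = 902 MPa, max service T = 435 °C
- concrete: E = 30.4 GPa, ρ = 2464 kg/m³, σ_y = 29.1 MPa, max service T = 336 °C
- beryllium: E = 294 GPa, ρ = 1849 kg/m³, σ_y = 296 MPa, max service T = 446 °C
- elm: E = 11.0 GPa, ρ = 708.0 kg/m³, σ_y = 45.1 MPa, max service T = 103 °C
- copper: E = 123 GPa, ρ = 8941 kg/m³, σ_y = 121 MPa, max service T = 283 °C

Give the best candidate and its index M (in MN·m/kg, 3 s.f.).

beryllium, M = 159 MN·m/kg

Screen on constraints: σ_y ≥ 208 MPa; max service T ≥ 386 °C. Survivors: titanium alloy, beryllium.
Evaluate M for each candidate:
  beryllium: M = 159 MN·m/kg
  titanium alloy: M = 24.0 MN·m/kg
Beryllium ranks first.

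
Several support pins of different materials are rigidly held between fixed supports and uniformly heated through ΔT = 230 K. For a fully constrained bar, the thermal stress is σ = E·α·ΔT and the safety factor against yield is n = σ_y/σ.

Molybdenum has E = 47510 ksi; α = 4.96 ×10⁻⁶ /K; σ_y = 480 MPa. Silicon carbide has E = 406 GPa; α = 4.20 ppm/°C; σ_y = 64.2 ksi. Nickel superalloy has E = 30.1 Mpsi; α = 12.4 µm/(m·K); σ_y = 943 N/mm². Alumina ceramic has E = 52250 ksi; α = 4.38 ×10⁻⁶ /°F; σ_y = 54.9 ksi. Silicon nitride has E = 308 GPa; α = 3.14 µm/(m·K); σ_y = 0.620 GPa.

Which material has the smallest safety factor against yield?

With everything in SI (GPa, ×10⁻⁶/K, MPa):
  molybdenum: E = 327.6, α = 4.96, σ_y = 480.0 → σ = 374 MPa, n = 1.28
  silicon carbide: E = 406.0, α = 4.20, σ_y = 442.6 → σ = 392 MPa, n = 1.13
  nickel superalloy: E = 207.5, α = 12.4, σ_y = 943.0 → σ = 592 MPa, n = 1.59
  alumina ceramic: E = 360.3, α = 7.88, σ_y = 378.5 → σ = 653 MPa, n = 0.579
  silicon nitride: E = 308.0, α = 3.14, σ_y = 620.0 → σ = 222 MPa, n = 2.79
Alumina ceramic has the lowest safety factor, n = 0.579.

alumina ceramic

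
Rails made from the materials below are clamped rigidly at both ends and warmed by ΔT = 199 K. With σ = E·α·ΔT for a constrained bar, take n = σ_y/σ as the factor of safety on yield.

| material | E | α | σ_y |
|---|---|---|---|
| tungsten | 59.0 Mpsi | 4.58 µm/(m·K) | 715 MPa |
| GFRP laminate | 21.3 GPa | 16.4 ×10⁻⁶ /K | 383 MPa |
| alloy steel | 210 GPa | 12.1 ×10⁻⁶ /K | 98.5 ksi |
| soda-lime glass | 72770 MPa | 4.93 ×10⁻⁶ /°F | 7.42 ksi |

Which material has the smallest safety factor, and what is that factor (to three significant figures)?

soda-lime glass, n = 0.398

In consistent units (E in GPa, α in ×10⁻⁶/K, σ_y in MPa):
  tungsten: E = 406.8, α = 4.58, σ_y = 715.0 → σ = 371 MPa, n = 1.93
  GFRP laminate: E = 21.30, α = 16.4, σ_y = 383.0 → σ = 69.5 MPa, n = 5.51
  alloy steel: E = 210.0, α = 12.1, σ_y = 679.1 → σ = 506 MPa, n = 1.34
  soda-lime glass: E = 72.77, α = 8.87, σ_y = 51.16 → σ = 129 MPa, n = 0.398
Smallest n: soda-lime glass with n = 0.398.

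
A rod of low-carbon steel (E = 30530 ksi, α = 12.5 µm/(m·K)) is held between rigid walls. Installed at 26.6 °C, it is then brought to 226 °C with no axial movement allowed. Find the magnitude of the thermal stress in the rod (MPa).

E = 30530 ksi = 210.5 GPa.
ΔT = 199.4 K. Constrained thermal stress σ = E·α·ΔT = 210.5×10³ MPa × 12.5×10⁻⁶ × 199.4 = 525 MPa (compressive).

525 MPa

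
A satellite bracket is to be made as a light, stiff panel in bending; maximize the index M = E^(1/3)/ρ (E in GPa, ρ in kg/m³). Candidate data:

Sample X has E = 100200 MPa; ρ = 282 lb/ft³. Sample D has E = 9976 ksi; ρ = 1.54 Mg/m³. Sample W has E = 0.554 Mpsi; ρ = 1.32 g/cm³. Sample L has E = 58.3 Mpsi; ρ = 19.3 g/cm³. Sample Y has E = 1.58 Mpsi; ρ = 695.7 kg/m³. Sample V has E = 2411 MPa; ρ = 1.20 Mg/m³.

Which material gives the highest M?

In SI units:
  sample X: E = 100.2 GPa, ρ = 4517 kg/m³
  sample D: E = 68.78 GPa, ρ = 1540 kg/m³
  sample W: E = 3.820 GPa, ρ = 1320 kg/m³
  sample L: E = 402.0 GPa, ρ = 19300 kg/m³
  sample Y: E = 10.89 GPa, ρ = 695.7 kg/m³
  sample V: E = 2.411 GPa, ρ = 1200 kg/m³
  sample Y: M = 3.19×10⁻³
  sample D: M = 2.66×10⁻³
  sample W: M = 1.18×10⁻³
  sample V: M = 1.12×10⁻³
  sample X: M = 1.03×10⁻³
  sample L: M = 0.382×10⁻³
Sample Y ranks first.

sample Y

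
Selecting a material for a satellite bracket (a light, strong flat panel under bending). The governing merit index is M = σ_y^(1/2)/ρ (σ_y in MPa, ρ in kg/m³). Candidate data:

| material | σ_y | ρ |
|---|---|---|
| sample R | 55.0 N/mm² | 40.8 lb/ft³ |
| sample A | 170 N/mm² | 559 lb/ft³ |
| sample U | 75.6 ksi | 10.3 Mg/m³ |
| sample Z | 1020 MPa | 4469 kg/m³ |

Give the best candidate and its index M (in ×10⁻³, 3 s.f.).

Convert each candidate to consistent units, then evaluate M:
  sample R: σ_y = 55.00 MPa, ρ = 653.6 kg/m³
  sample A: σ_y = 170.0 MPa, ρ = 8954 kg/m³
  sample U: σ_y = 521.2 MPa, ρ = 10300 kg/m³
  sample Z: σ_y = 1020 MPa, ρ = 4469 kg/m³
  sample R: M = 11.3×10⁻³
  sample Z: M = 7.15×10⁻³
  sample U: M = 2.22×10⁻³
  sample A: M = 1.46×10⁻³
The maximum is for sample R.

sample R, M = 11.3×10⁻³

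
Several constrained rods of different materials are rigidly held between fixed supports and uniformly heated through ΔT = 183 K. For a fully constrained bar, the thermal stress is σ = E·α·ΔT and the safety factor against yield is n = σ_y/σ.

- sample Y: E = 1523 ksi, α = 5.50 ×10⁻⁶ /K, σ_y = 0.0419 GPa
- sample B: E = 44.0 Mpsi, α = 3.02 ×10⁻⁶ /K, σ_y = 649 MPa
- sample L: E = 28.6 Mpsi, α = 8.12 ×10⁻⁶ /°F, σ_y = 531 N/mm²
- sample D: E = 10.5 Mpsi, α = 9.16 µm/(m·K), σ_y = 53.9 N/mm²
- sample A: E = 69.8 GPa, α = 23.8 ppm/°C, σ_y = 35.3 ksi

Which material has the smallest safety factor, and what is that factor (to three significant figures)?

sample D, n = 0.444

In consistent units (E in GPa, α in ×10⁻⁶/K, σ_y in MPa):
  sample Y: E = 10.50, α = 5.50, σ_y = 41.90 → σ = 10.6 MPa, n = 3.96
  sample B: E = 303.4, α = 3.02, σ_y = 649.0 → σ = 168 MPa, n = 3.87
  sample L: E = 197.2, α = 14.6, σ_y = 531.0 → σ = 527 MPa, n = 1.01
  sample D: E = 72.39, α = 9.16, σ_y = 53.90 → σ = 121 MPa, n = 0.444
  sample A: E = 69.80, α = 23.8, σ_y = 243.4 → σ = 304 MPa, n = 0.801
Sample D has the lowest safety factor, n = 0.444.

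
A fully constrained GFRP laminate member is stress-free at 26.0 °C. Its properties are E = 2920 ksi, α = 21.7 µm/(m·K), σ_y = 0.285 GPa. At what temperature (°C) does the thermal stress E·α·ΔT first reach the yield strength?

678 °C

E = 2920 ksi = 20.13 GPa.
σ_y = 0.285 GPa = 285.0 MPa.
E·α·ΔT = 285.0 MPa ⇒ ΔT = 285.0 / (20.13×10³ × 21.7×10⁻⁶) = 652.4 K.
T = 26.0 + 652.4 = 678.4 °C.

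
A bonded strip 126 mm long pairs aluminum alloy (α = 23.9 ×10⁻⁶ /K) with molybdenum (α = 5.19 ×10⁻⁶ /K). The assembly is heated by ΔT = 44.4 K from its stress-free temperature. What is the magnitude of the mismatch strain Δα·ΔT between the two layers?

8.31×10⁻⁴

Δα = |23.9 − 5.19|×10⁻⁶/K = 18.7×10⁻⁶/K.
Mismatch strain = Δα·ΔT = 18.7×10⁻⁶ × 44.4 = 8.31×10⁻⁴.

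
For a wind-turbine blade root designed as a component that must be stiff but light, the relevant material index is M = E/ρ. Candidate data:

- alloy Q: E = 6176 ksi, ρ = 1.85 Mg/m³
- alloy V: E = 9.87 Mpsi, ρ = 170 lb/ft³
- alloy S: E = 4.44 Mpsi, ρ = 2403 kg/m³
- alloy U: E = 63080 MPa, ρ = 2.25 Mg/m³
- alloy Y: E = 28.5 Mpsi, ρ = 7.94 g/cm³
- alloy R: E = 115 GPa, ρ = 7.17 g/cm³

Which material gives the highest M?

In SI units:
  alloy Q: E = 42.58 GPa, ρ = 1850 kg/m³
  alloy V: E = 68.05 GPa, ρ = 2723 kg/m³
  alloy S: E = 30.61 GPa, ρ = 2403 kg/m³
  alloy U: E = 63.08 GPa, ρ = 2250 kg/m³
  alloy Y: E = 196.5 GPa, ρ = 7940 kg/m³
  alloy R: E = 115.0 GPa, ρ = 7170 kg/m³
  alloy U: M = 28.0 MN·m/kg
  alloy V: M = 25.0 MN·m/kg
  alloy Y: M = 24.7 MN·m/kg
  alloy Q: M = 23.0 MN·m/kg
  alloy R: M = 16.0 MN·m/kg
  alloy S: M = 12.7 MN·m/kg
Alloy U ranks first.

alloy U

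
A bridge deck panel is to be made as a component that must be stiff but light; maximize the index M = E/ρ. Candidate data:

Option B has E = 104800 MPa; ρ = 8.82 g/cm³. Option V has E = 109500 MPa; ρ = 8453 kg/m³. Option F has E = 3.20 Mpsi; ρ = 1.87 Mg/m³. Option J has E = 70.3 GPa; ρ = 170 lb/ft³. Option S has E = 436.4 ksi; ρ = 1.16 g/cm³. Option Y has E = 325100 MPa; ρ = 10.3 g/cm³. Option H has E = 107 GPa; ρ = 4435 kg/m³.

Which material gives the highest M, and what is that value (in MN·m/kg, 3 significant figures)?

option Y, M = 31.6 MN·m/kg

Normalizing units and computing the index:
  option B: E = 104.8 GPa, ρ = 8820 kg/m³
  option V: E = 109.5 GPa, ρ = 8453 kg/m³
  option F: E = 22.06 GPa, ρ = 1870 kg/m³
  option J: E = 70.30 GPa, ρ = 2723 kg/m³
  option S: E = 3.009 GPa, ρ = 1160 kg/m³
  option Y: E = 325.1 GPa, ρ = 10300 kg/m³
  option H: E = 107.0 GPa, ρ = 4435 kg/m³
  option Y: M = 31.6 MN·m/kg
  option J: M = 25.8 MN·m/kg
  option H: M = 24.1 MN·m/kg
  option V: M = 13.0 MN·m/kg
  option B: M = 11.9 MN·m/kg
  option F: M = 11.8 MN·m/kg
  option S: M = 2.59 MN·m/kg
Option Y has the largest M.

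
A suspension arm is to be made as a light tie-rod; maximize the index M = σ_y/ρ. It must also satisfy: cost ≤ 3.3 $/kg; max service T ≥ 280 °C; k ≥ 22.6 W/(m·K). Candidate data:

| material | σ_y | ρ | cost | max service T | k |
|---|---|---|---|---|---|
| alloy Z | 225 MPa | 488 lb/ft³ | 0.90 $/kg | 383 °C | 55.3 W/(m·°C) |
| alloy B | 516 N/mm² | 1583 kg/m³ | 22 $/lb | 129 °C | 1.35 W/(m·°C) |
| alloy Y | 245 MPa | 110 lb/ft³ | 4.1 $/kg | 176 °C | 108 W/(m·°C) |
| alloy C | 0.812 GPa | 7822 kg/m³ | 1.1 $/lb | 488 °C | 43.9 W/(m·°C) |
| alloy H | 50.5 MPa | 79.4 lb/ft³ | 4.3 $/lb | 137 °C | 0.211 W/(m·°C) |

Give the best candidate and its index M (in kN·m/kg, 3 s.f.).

Screen on constraints: cost ≤ 3.3 $/kg; max service T ≥ 280 °C; k ≥ 22.6 W/(m·K). Survivors: alloy Z, alloy C.
Convert each candidate to consistent units, then evaluate M:
  alloy Z: σ_y = 225.0 MPa, ρ = 7817 kg/m³
  alloy C: σ_y = 812.0 MPa, ρ = 7822 kg/m³
  alloy C: M = 104 kN·m/kg
  alloy Z: M = 28.8 kN·m/kg
Alloy C has the largest M.

alloy C, M = 104 kN·m/kg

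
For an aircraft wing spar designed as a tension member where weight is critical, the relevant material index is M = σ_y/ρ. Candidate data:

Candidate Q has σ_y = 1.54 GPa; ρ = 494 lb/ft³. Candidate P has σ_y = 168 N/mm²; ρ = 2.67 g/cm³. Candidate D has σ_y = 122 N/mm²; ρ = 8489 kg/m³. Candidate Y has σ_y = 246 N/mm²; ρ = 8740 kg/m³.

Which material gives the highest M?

candidate Q

In SI units:
  candidate Q: σ_y = 1540 MPa, ρ = 7913 kg/m³
  candidate P: σ_y = 168.0 MPa, ρ = 2670 kg/m³
  candidate D: σ_y = 122.0 MPa, ρ = 8489 kg/m³
  candidate Y: σ_y = 246.0 MPa, ρ = 8740 kg/m³
  candidate Q: M = 195 kN·m/kg
  candidate P: M = 62.9 kN·m/kg
  candidate Y: M = 28.1 kN·m/kg
  candidate D: M = 14.4 kN·m/kg
Candidate Q ranks first.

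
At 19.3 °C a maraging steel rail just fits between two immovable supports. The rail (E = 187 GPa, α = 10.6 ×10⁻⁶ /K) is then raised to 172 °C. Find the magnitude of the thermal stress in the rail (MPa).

ΔT = 152.7 K. Constrained thermal stress σ = E·α·ΔT = 187.0×10³ MPa × 10.6×10⁻⁶ × 152.7 = 303 MPa (compressive).

303 MPa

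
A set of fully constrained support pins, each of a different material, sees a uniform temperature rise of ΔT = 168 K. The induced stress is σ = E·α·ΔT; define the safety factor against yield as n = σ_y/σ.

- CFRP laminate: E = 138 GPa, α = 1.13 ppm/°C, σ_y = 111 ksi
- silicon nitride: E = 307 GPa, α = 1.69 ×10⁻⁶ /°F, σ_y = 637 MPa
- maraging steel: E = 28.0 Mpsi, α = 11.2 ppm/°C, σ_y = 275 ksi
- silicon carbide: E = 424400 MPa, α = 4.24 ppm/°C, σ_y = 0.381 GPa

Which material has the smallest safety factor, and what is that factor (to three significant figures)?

In consistent units (E in GPa, α in ×10⁻⁶/K, σ_y in MPa):
  CFRP laminate: E = 138.0, α = 1.13, σ_y = 765.3 → σ = 26.2 MPa, n = 29.2
  silicon nitride: E = 307.0, α = 3.04, σ_y = 637.0 → σ = 157 MPa, n = 4.06
  maraging steel: E = 193.1, α = 11.2, σ_y = 1896 → σ = 363 MPa, n = 5.22
  silicon carbide: E = 424.4, α = 4.24, σ_y = 381.0 → σ = 302 MPa, n = 1.26
The minimum is silicon carbide at n = 1.26.

silicon carbide, n = 1.26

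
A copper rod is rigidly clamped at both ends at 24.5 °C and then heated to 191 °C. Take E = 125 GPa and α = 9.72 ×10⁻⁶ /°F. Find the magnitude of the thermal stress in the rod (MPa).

364 MPa

α = 9.72×10⁻⁶/°F × 9/5 = 17.5×10⁻⁶/K.
ΔT = 166.5 K. Constrained thermal stress σ = E·α·ΔT = 125.0×10³ MPa × 17.5×10⁻⁶ × 166.5 = 364 MPa (compressive).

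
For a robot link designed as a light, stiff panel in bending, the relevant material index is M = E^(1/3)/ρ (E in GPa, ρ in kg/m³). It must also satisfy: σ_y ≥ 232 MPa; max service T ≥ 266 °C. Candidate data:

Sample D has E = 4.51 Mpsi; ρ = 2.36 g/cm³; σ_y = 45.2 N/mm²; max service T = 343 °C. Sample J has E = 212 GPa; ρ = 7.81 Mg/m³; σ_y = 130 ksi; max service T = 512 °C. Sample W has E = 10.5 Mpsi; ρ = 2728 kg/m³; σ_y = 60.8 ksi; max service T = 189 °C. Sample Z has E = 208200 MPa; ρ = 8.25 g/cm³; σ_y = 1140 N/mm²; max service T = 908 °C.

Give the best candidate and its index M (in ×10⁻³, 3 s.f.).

Screen on constraints: σ_y ≥ 232 MPa; max service T ≥ 266 °C. Survivors: sample J, sample Z.
In SI units:
  sample J: E = 212.0 GPa, ρ = 7810 kg/m³
  sample Z: E = 208.2 GPa, ρ = 8250 kg/m³
  sample J: M = 0.763×10⁻³
  sample Z: M = 0.718×10⁻³
Sample J has the largest M.

sample J, M = 0.763×10⁻³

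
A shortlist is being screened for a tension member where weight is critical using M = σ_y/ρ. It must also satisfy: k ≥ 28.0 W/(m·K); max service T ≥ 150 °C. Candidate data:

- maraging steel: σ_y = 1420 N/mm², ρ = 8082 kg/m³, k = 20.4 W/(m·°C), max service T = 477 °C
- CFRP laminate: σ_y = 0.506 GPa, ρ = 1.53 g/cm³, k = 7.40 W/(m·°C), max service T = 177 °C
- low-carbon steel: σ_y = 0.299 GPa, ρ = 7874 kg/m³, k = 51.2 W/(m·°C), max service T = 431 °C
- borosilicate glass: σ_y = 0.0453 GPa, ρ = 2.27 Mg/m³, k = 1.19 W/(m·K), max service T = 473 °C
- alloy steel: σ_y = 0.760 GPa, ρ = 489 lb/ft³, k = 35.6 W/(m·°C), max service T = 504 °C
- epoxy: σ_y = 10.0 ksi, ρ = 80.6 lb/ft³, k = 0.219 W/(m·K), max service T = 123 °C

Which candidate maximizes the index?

Screen on constraints: k ≥ 28.0 W/(m·K); max service T ≥ 150 °C. Survivors: low-carbon steel, alloy steel.
Putting every candidate on a common basis:
  low-carbon steel: σ_y = 299.0 MPa, ρ = 7874 kg/m³
  alloy steel: σ_y = 760.0 MPa, ρ = 7833 kg/m³
  alloy steel: M = 97.0 kN·m/kg
  low-carbon steel: M = 38.0 kN·m/kg
Alloy steel has the largest M.

alloy steel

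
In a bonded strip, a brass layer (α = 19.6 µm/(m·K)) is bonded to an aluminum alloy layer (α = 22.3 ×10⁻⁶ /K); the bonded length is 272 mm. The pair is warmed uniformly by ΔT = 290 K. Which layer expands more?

α(brass) = 19.6×10⁻⁶/K vs α(aluminum alloy) = 22.3×10⁻⁶/K.
Higher α expands more for the same ΔT: aluminum alloy.

aluminum alloy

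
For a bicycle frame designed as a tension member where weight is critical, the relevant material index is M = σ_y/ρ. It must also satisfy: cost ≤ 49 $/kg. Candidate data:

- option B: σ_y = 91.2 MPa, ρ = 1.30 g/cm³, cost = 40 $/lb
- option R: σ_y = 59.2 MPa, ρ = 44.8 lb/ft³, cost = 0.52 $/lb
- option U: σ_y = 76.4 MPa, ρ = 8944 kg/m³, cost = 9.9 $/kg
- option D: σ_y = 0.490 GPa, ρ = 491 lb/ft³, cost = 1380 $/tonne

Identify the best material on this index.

option R

Screen on constraints: cost ≤ 49 $/kg. Survivors: option R, option U, option D.
In SI units:
  option R: σ_y = 59.20 MPa, ρ = 717.6 kg/m³
  option U: σ_y = 76.40 MPa, ρ = 8944 kg/m³
  option D: σ_y = 490.0 MPa, ρ = 7865 kg/m³
  option R: M = 82.5 kN·m/kg
  option D: M = 62.3 kN·m/kg
  option U: M = 8.54 kN·m/kg
Option R has the largest M.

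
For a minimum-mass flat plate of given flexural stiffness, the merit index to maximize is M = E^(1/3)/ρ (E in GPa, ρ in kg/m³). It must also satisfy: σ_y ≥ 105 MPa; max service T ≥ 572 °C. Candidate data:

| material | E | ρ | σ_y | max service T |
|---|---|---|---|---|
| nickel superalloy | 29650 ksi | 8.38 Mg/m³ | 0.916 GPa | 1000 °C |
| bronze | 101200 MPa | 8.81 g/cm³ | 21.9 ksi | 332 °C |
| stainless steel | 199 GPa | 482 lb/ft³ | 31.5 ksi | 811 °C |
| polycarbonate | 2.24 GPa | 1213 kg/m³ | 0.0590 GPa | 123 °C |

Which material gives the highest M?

stainless steel

Screen on constraints: σ_y ≥ 105 MPa; max service T ≥ 572 °C. Survivors: nickel superalloy, stainless steel.
Putting every candidate on a common basis:
  nickel superalloy: E = 204.4 GPa, ρ = 8380 kg/m³
  stainless steel: E = 199.0 GPa, ρ = 7721 kg/m³
  stainless steel: M = 0.756×10⁻³
  nickel superalloy: M = 0.703×10⁻³
Highest index: stainless steel.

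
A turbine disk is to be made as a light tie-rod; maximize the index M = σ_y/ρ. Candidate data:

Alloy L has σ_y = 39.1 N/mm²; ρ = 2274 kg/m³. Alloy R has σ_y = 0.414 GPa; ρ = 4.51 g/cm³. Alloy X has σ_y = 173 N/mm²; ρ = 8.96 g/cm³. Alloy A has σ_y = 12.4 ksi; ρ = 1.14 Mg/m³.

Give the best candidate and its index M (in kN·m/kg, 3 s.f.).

Normalizing units and computing the index:
  alloy L: σ_y = 39.10 MPa, ρ = 2274 kg/m³
  alloy R: σ_y = 414.0 MPa, ρ = 4510 kg/m³
  alloy X: σ_y = 173.0 MPa, ρ = 8960 kg/m³
  alloy A: σ_y = 85.50 MPa, ρ = 1140 kg/m³
  alloy R: M = 91.8 kN·m/kg
  alloy A: M = 75.0 kN·m/kg
  alloy X: M = 19.3 kN·m/kg
  alloy L: M = 17.2 kN·m/kg
Alloy R has the largest M.

alloy R, M = 91.8 kN·m/kg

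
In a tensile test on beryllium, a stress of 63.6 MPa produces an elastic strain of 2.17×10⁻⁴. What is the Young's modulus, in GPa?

E = σ/ε = 63.6 MPa / 2.17×10⁻⁴ = 293100 MPa = 293 GPa.

293 GPa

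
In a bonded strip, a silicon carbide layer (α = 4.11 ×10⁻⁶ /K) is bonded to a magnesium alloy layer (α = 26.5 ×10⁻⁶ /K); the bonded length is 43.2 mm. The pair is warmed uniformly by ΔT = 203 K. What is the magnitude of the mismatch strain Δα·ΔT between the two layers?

4.55×10⁻³

Δα = |4.11 − 26.5|×10⁻⁶/K = 22.4×10⁻⁶/K.
Mismatch strain = Δα·ΔT = 22.4×10⁻⁶ × 203.0 = 4.55×10⁻³.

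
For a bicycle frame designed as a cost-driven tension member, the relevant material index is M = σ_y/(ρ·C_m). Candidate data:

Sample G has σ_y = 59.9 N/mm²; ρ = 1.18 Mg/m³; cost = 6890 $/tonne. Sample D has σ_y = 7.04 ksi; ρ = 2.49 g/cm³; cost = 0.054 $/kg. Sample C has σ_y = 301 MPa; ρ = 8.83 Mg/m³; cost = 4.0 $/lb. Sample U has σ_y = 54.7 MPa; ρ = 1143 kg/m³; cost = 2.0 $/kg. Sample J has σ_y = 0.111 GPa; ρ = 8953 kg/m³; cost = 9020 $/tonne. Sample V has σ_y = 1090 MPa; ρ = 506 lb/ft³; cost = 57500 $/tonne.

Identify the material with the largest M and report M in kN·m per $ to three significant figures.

sample D, M = 361 kN·m per $

In SI units:
  sample G: σ_y = 59.90 MPa, ρ = 1180 kg/m³, cost = 6.890 $/kg
  sample D: σ_y = 48.54 MPa, ρ = 2490 kg/m³, cost = 0.05400 $/kg
  sample C: σ_y = 301.0 MPa, ρ = 8830 kg/m³, cost = 8.818 $/kg
  sample U: σ_y = 54.70 MPa, ρ = 1143 kg/m³, cost = 2.000 $/kg
  sample J: σ_y = 111.0 MPa, ρ = 8953 kg/m³, cost = 9.020 $/kg
  sample V: σ_y = 1090 MPa, ρ = 8105 kg/m³, cost = 57.50 $/kg
  sample D: M = 361 kN·m per $
  sample U: M = 23.9 kN·m per $
  sample G: M = 7.37 kN·m per $
  sample C: M = 3.87 kN·m per $
  sample V: M = 2.34 kN·m per $
  sample J: M = 1.37 kN·m per $
Highest index: sample D.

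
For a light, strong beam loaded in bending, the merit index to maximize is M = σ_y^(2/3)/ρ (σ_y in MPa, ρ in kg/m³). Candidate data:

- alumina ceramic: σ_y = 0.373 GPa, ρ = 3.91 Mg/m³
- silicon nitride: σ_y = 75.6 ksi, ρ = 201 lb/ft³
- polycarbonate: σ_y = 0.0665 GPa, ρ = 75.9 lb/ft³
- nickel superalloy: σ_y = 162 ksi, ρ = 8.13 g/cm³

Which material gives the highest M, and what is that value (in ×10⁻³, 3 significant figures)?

Convert each candidate to consistent units, then evaluate M:
  alumina ceramic: σ_y = 373.0 MPa, ρ = 3910 kg/m³
  silicon nitride: σ_y = 521.2 MPa, ρ = 3220 kg/m³
  polycarbonate: σ_y = 66.50 MPa, ρ = 1216 kg/m³
  nickel superalloy: σ_y = 1117 MPa, ρ = 8130 kg/m³
  silicon nitride: M = 20.1×10⁻³
  polycarbonate: M = 13.5×10⁻³
  alumina ceramic: M = 13.3×10⁻³
  nickel superalloy: M = 13.2×10⁻³
Silicon nitride has the largest M.

silicon nitride, M = 20.1×10⁻³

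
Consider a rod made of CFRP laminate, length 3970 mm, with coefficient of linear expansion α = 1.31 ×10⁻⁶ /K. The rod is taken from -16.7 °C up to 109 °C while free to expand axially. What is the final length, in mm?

3970.7 mm

ΔT = 109 − (-16.7) = 125.7 K.
ΔL = α·L₀·ΔT = 1.31×10⁻⁶ × 3970 mm × 125.7 K = 0.654 mm.
L = L₀ + ΔL = 3970 + 0.654 = 3970.7 mm.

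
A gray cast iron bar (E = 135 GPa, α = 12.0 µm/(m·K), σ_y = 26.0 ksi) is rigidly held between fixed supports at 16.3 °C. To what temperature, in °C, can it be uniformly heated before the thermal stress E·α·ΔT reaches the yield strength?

127 °C

σ_y = 26.0 ksi = 179.3 MPa.
E·α·ΔT = 179.3 MPa ⇒ ΔT = 179.3 / (135.0×10³ × 12.0×10⁻⁶) = 110.7 K.
T = 16.3 + 110.7 = 127.0 °C.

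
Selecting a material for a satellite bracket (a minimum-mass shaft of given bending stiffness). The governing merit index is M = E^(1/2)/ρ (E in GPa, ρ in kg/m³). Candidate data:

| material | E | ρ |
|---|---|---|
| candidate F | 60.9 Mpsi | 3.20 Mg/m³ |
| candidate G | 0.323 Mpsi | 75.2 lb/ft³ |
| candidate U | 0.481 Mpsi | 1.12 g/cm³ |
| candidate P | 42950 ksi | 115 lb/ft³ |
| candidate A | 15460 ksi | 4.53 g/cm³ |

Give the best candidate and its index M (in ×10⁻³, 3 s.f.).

candidate P, M = 9.34×10⁻³

In SI units:
  candidate F: E = 419.9 GPa, ρ = 3200 kg/m³
  candidate G: E = 2.227 GPa, ρ = 1205 kg/m³
  candidate U: E = 3.316 GPa, ρ = 1120 kg/m³
  candidate P: E = 296.1 GPa, ρ = 1842 kg/m³
  candidate A: E = 106.6 GPa, ρ = 4530 kg/m³
  candidate P: M = 9.34×10⁻³
  candidate F: M = 6.40×10⁻³
  candidate A: M = 2.28×10⁻³
  candidate U: M = 1.63×10⁻³
  candidate G: M = 1.24×10⁻³
Highest index: candidate P.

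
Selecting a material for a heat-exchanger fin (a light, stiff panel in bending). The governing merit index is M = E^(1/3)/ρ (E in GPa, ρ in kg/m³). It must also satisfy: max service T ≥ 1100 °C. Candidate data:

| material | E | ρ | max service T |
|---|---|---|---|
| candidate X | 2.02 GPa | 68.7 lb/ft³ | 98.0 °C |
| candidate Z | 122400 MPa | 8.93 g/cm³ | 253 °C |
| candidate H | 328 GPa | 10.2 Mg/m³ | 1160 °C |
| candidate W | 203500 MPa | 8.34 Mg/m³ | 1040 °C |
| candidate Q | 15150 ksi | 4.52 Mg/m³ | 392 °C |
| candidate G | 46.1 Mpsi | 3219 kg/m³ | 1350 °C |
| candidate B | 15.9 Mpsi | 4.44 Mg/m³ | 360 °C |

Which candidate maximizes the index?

candidate G

Screen on constraints: max service T ≥ 1100 °C. Survivors: candidate H, candidate G.
After converting to SI:
  candidate H: E = 328.0 GPa, ρ = 10200 kg/m³
  candidate G: E = 317.8 GPa, ρ = 3219 kg/m³
  candidate G: M = 2.12×10⁻³
  candidate H: M = 0.676×10⁻³
Candidate G ranks first.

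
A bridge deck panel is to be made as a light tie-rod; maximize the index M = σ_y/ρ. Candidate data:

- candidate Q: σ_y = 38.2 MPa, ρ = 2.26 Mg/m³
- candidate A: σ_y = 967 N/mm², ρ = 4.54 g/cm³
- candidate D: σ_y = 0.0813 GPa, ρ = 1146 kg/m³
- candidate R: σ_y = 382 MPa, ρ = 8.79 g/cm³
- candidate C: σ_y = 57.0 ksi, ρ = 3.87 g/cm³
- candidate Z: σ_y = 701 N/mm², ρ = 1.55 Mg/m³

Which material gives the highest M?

After converting to SI:
  candidate Q: σ_y = 38.20 MPa, ρ = 2260 kg/m³
  candidate A: σ_y = 967.0 MPa, ρ = 4540 kg/m³
  candidate D: σ_y = 81.30 MPa, ρ = 1146 kg/m³
  candidate R: σ_y = 382.0 MPa, ρ = 8790 kg/m³
  candidate C: σ_y = 393.0 MPa, ρ = 3870 kg/m³
  candidate Z: σ_y = 701.0 MPa, ρ = 1550 kg/m³
  candidate Z: M = 452 kN·m/kg
  candidate A: M = 213 kN·m/kg
  candidate C: M = 102 kN·m/kg
  candidate D: M = 70.9 kN·m/kg
  candidate R: M = 43.5 kN·m/kg
  candidate Q: M = 16.9 kN·m/kg
The maximum is for candidate Z.

candidate Z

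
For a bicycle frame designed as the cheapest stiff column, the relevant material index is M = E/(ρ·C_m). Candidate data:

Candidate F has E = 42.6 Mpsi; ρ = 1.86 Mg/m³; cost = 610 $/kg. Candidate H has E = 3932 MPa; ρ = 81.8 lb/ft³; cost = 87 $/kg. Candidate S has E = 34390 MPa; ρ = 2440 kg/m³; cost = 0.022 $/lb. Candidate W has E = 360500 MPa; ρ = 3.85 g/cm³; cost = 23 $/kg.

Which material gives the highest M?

candidate S

Convert each candidate to consistent units, then evaluate M:
  candidate F: E = 293.7 GPa, ρ = 1860 kg/m³, cost = 610.0 $/kg
  candidate H: E = 3.932 GPa, ρ = 1310 kg/m³, cost = 87.00 $/kg
  candidate S: E = 34.39 GPa, ρ = 2440 kg/m³, cost = 0.04850 $/kg
  candidate W: E = 360.5 GPa, ρ = 3850 kg/m³, cost = 23.00 $/kg
  candidate S: M = 291 MN·m per $
  candidate W: M = 4.07 MN·m per $
  candidate F: M = 0.259 MN·m per $
  candidate H: M = 0.0345 MN·m per $
Highest index: candidate S.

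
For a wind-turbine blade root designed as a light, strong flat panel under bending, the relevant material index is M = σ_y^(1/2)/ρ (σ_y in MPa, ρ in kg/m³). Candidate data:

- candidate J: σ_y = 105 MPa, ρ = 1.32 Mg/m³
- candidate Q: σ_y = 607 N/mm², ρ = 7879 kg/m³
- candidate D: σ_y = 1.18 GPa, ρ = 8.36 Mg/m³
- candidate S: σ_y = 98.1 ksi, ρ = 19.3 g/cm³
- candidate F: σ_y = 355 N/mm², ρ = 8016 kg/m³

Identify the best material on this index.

candidate J

After converting to SI:
  candidate J: σ_y = 105.0 MPa, ρ = 1320 kg/m³
  candidate Q: σ_y = 607.0 MPa, ρ = 7879 kg/m³
  candidate D: σ_y = 1180 MPa, ρ = 8360 kg/m³
  candidate S: σ_y = 676.4 MPa, ρ = 19300 kg/m³
  candidate F: σ_y = 355.0 MPa, ρ = 8016 kg/m³
  candidate J: M = 7.76×10⁻³
  candidate D: M = 4.11×10⁻³
  candidate Q: M = 3.13×10⁻³
  candidate F: M = 2.35×10⁻³
  candidate S: M = 1.35×10⁻³
The maximum is for candidate J.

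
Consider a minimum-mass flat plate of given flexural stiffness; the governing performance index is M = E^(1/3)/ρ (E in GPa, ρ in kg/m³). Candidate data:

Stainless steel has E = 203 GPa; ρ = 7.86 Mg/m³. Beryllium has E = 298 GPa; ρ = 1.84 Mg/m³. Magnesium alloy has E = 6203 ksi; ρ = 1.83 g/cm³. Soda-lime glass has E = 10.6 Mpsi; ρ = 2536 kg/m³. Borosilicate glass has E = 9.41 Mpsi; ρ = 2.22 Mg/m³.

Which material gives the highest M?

beryllium

Putting every candidate on a common basis:
  stainless steel: E = 203.0 GPa, ρ = 7860 kg/m³
  beryllium: E = 298.0 GPa, ρ = 1840 kg/m³
  magnesium alloy: E = 42.77 GPa, ρ = 1830 kg/m³
  soda-lime glass: E = 73.08 GPa, ρ = 2536 kg/m³
  borosilicate glass: E = 64.88 GPa, ρ = 2220 kg/m³
  beryllium: M = 3.63×10⁻³
  magnesium alloy: M = 1.91×10⁻³
  borosilicate glass: M = 1.81×10⁻³
  soda-lime glass: M = 1.65×10⁻³
  stainless steel: M = 0.748×10⁻³
Highest index: beryllium.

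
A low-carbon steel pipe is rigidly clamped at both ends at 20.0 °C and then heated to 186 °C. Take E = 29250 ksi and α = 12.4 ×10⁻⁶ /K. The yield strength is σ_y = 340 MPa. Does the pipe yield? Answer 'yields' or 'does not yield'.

yields

E = 29250 ksi = 201.7 GPa.
ΔT = 166.0 K. Constrained thermal stress σ = E·α·ΔT = 201.7×10³ MPa × 12.4×10⁻⁶ × 166.0 = 415 MPa (compressive).
Compare to σ_y = 340 MPa: σ ≥ σ_y, so it yields.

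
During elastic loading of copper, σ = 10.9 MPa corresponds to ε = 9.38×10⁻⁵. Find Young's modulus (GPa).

E = σ/ε = 10.9 MPa / 9.38×10⁻⁵ = 116200 MPa = 116 GPa.

116 GPa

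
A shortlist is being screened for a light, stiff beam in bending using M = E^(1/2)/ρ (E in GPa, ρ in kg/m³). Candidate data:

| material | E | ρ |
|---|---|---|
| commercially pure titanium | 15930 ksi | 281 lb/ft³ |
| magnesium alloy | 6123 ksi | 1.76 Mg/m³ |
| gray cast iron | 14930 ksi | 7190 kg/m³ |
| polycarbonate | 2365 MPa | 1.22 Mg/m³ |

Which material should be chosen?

Normalizing units and computing the index:
  commercially pure titanium: E = 109.8 GPa, ρ = 4501 kg/m³
  magnesium alloy: E = 42.22 GPa, ρ = 1760 kg/m³
  gray cast iron: E = 102.9 GPa, ρ = 7190 kg/m³
  polycarbonate: E = 2.365 GPa, ρ = 1220 kg/m³
  magnesium alloy: M = 3.69×10⁻³
  commercially pure titanium: M = 2.33×10⁻³
  gray cast iron: M = 1.41×10⁻³
  polycarbonate: M = 1.26×10⁻³
Magnesium alloy ranks first.

magnesium alloy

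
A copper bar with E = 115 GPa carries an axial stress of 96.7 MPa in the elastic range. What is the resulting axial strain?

ε = σ/E = 96.7 / 115000 = 8.41×10⁻⁴.

8.41×10⁻⁴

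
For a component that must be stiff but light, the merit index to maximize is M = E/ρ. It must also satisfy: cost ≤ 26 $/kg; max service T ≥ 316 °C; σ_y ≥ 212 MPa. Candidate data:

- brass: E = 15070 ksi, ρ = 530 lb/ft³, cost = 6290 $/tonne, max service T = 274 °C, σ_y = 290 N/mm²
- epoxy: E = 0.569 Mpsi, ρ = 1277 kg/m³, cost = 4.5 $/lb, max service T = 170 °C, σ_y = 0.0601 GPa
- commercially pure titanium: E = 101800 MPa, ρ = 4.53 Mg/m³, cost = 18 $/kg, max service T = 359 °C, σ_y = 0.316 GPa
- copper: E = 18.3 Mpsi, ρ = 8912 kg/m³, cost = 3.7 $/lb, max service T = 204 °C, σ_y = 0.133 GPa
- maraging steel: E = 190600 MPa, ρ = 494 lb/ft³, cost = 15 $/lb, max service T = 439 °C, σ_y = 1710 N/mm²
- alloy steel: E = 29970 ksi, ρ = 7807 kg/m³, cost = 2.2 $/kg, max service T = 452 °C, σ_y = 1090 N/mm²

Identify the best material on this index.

Screen on constraints: cost ≤ 26 $/kg; max service T ≥ 316 °C; σ_y ≥ 212 MPa. Survivors: commercially pure titanium, alloy steel.
Putting every candidate on a common basis:
  commercially pure titanium: E = 101.8 GPa, ρ = 4530 kg/m³
  alloy steel: E = 206.6 GPa, ρ = 7807 kg/m³
  alloy steel: M = 26.5 MN·m/kg
  commercially pure titanium: M = 22.5 MN·m/kg
Highest index: alloy steel.

alloy steel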